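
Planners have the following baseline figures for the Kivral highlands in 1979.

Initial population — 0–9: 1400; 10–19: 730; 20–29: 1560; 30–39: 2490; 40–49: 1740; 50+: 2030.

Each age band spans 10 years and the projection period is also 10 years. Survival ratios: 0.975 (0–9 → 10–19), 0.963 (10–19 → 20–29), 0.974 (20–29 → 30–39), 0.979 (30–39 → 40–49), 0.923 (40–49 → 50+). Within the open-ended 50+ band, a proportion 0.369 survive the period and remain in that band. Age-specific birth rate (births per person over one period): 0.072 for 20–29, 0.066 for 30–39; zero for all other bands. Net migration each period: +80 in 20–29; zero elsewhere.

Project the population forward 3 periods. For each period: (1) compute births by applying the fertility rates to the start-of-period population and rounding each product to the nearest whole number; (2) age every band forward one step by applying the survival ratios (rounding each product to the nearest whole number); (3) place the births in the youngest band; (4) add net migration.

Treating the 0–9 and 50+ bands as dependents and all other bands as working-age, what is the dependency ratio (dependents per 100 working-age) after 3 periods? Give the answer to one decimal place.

Call the groups 1 to 6, youngest first.
After projecting period 1:
Births: 1560 * 0.072 = 112, 2490 * 0.066 = 164 → 276
Group 2: 1400 * 0.975 = 1365
Group 3: 730 * 0.963 = 703
Group 4: 1560 * 0.974 = 1519
Group 5: 2490 * 0.979 = 2438
Group 6: 1740 * 0.923 + 2030 * 0.369 = 1606 + 749 = 2355
Net migration: Group 3 + 80 → 783
Population now: 0–9=276, 10–19=1365, 20–29=783, 30–39=1519, 40–49=2438, 50+=2355
After projecting period 2:
Births: 783 * 0.072 = 56, 1519 * 0.066 = 100 → 156
Group 2: 276 * 0.975 = 269
Group 3: 1365 * 0.963 = 1314
Group 4: 783 * 0.974 = 763
Group 5: 1519 * 0.979 = 1487
Group 6: 2438 * 0.923 + 2355 * 0.369 = 2250 + 869 = 3119
Net migration: Group 3 + 80 → 1394
Population now: 0–9=156, 10–19=269, 20–29=1394, 30–39=763, 40–49=1487, 50+=3119
After projecting period 3:
Births: 1394 * 0.072 = 100, 763 * 0.066 = 50 → 150
Group 2: 156 * 0.975 = 152
Group 3: 269 * 0.963 = 259
Group 4: 1394 * 0.974 = 1358
Group 5: 763 * 0.979 = 747
Group 6: 1487 * 0.923 + 3119 * 0.369 = 1373 + 1151 = 2524
Net migration: Group 3 + 80 → 339
Population now: 0–9=150, 10–19=152, 20–29=339, 30–39=1358, 40–49=747, 50+=2524
Dependents (band 0–9 + band 50+) = 150 + 2524 = 2674; working-age = 2596; ratio = 2674/2596 × 100 = 103.0

103.0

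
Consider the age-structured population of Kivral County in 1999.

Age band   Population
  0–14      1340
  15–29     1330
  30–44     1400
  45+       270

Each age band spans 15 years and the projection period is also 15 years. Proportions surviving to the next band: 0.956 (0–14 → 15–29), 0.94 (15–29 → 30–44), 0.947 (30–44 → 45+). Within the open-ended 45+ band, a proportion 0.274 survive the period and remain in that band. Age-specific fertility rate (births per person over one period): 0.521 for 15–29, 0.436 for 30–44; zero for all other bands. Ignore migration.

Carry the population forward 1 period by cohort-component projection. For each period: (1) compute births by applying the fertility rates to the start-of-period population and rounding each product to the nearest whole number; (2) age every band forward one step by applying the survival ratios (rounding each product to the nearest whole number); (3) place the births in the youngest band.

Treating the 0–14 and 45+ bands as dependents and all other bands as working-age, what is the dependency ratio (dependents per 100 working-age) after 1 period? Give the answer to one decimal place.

106.8

Let band 1 be 0–14 through band 4 = 45+.
[period 1]
Births: 1330 × 0.521 = 693 ; 1400 × 0.436 = 610 → 1303
Band 2: 1340 × 0.956 = 1281
Band 3: 1330 × 0.94 = 1250
Band 4: 1400 × 0.947 + 270 × 0.274 = 1326 + 74 = 1400
Population now: 0–14=1303, 15–29=1281, 30–44=1250, 45+=1400
Dependents (band 0–14 + band 45+) = 1303 + 1400 = 2703; working-age = 2531; ratio = 2703/2531 × 100 = 106.8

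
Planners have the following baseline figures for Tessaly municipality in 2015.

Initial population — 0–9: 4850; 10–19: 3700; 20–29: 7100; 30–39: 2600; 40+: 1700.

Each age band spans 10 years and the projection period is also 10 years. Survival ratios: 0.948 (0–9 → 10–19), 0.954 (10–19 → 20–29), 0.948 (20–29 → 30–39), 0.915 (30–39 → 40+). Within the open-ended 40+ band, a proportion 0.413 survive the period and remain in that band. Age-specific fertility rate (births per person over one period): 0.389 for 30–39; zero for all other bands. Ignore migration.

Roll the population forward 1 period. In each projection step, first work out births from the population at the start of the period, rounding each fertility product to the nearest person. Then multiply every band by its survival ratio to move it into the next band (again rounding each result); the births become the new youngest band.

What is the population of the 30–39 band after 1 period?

Numbering the groups 1..5 from youngest to oldest:
— Period 1 —
Births: 2600 × 0.389 = 1011
Group 2: 4850 × 0.948 = 4598
Group 3: 3700 × 0.954 = 3530
Group 4: 7100 × 0.948 = 6731
Group 5: 2600 × 0.915 + 1700 × 0.413 = 2379 + 702 = 3081
Giving 1011 / 4598 / 3530 / 6731 / 3081.

6731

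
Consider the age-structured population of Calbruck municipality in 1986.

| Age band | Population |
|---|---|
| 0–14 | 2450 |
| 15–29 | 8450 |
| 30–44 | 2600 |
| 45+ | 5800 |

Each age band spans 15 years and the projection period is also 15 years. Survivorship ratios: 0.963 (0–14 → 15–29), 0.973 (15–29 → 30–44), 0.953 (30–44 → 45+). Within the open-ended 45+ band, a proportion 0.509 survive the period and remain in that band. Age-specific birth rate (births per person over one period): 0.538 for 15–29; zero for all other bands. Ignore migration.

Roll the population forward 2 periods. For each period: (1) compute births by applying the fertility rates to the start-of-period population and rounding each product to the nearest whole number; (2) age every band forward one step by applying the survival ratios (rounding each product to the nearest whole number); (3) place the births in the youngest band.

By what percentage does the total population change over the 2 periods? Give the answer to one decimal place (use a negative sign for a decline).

-3.9

[period 1]
Births: 8450 × 0.538 = 4546
15–29: 2450 × 0.963 = 2359
30–44: 8450 × 0.973 = 8222
45+: 2600 × 0.953 + 5800 × 0.509 = 2478 + 2952 = 5430
→ [4546, 2359, 8222, 5430]
[period 2]
Births: 2359 × 0.538 = 1269
15–29: 4546 × 0.963 = 4378
30–44: 2359 × 0.973 = 2295
45+: 8222 × 0.953 + 5430 × 0.509 = 7836 + 2764 = 10600
→ [1269, 4378, 2295, 10600]
Total: 19300 → 18542; change = -758; percentage change = -3.9%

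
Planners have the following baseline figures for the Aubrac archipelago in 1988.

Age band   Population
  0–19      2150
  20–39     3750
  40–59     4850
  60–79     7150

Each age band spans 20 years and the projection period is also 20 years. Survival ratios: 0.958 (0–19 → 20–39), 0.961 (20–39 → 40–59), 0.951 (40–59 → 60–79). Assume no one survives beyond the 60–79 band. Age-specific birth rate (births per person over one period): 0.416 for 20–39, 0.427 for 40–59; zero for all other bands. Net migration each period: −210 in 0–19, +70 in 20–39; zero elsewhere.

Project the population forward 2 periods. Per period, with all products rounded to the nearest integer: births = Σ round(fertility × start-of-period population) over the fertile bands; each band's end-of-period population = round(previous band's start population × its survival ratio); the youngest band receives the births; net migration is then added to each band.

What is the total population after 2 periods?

11036

Let band 1 be 0–19 through band 4 = 60–79.
— Period 1 —
Births: 3750 × 0.416 = 1560  |  4850 × 0.427 = 2071 → 3631
Band 2: 2150 × 0.958 = 2060
Band 3: 3750 × 0.961 = 3604
Band 4: 4850 × 0.951 = 4612
Net migration: Band 1 − 210 → 3421; Band 2 + 70 → 2130
Population now: 0–19=3421, 20–39=2130, 40–59=3604, 60–79=4612
— Period 2 —
Births: 2130 × 0.416 = 886  |  3604 × 0.427 = 1539 → 2425
Band 2: 3421 × 0.958 = 3277
Band 3: 2130 × 0.961 = 2047
Band 4: 3604 × 0.951 = 3427
Net migration: Band 1 − 210 → 2215; Band 2 + 70 → 3347
Population now: 0–19=2215, 20–39=3347, 40–59=2047, 60–79=3427
Total after period 2: 2215 + 3347 + 2047 + 3427 = 11036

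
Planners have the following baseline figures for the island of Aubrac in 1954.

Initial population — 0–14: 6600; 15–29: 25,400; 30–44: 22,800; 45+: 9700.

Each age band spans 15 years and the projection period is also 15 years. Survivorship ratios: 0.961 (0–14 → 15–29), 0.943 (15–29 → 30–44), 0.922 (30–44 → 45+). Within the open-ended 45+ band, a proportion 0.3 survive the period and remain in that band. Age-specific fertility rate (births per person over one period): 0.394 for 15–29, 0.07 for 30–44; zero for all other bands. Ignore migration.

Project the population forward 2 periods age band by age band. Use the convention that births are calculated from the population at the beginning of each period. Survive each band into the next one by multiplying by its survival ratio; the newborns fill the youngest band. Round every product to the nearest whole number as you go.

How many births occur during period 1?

11604

Call the bands 1 to 4, youngest first.
After projecting period 1:
Births: 25400 * 0.394 = 10008 ; 22800 * 0.07 = 1596 → 11604
Band 2: 6600 * 0.961 = 6343
Band 3: 25400 * 0.943 = 23952
Band 4: 22800 * 0.922 + 9700 * 0.3 = 21022 + 2910 = 23932
Population now: 0–14=11604, 15–29=6343, 30–44=23952, 45+=23932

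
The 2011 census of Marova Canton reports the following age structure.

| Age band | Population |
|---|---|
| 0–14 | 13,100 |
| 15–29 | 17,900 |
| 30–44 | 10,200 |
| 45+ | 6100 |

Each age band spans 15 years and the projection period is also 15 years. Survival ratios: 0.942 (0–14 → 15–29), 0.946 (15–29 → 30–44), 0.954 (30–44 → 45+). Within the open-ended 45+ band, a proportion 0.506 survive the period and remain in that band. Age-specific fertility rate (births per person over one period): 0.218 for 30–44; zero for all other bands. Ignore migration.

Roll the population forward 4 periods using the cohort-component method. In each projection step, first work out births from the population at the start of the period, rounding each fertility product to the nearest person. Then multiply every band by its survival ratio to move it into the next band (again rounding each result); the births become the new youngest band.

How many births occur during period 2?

3691

(Groups numbered youngest = 1 to oldest = 4.)
After projecting period 1:
Births: 10200 × 0.218 = 2224
Group 2: 13100 × 0.942 = 12340
Group 3: 17900 × 0.946 = 16933
Group 4: 10200 × 0.954 + 6100 × 0.506 = 9731 + 3087 = 12818
Population now: 0–14=2224, 15–29=12340, 30–44=16933, 45+=12818
After projecting period 2:
Births: 16933 × 0.218 = 3691
Group 2: 2224 × 0.942 = 2095
Group 3: 12340 × 0.946 = 11674
Group 4: 16933 × 0.954 + 12818 × 0.506 = 16154 + 6486 = 22640
Population now: 0–14=3691, 15–29=2095, 30–44=11674, 45+=22640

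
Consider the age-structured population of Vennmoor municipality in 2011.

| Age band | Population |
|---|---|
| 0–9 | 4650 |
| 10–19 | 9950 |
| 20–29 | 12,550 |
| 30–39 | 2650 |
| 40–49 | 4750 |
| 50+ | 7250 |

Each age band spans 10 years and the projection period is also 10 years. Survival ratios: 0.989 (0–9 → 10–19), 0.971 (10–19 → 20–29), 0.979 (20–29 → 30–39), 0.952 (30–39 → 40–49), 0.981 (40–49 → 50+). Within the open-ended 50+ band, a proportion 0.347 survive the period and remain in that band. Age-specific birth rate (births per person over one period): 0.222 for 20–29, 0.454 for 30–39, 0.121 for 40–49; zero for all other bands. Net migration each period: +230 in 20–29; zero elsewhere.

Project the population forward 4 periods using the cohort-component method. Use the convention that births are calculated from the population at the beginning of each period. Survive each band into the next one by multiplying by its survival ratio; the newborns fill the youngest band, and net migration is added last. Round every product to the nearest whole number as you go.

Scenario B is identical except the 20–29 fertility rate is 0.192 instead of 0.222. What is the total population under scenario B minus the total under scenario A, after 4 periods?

-986

Numbering the bands 1..6 from youngest to oldest:
[period 1]
Births: 12550 × 0.222 = 2786 ; 2650 × 0.454 = 1203 ; 4750 × 0.121 = 575 — total 4564
Band 2: 4650 × 0.989 = 4599
Band 3: 9950 × 0.971 = 9661
Band 4: 12550 × 0.979 = 12286
Band 5: 2650 × 0.952 = 2523
Band 6: 4750 × 0.981 + 7250 × 0.347 = 4660 + 2516 = 7176
Net migration: Band 3 + 230 → 9891
End of period: [4564, 4599, 9891, 12286, 2523, 7176]
[period 2]
Births: 9891 × 0.222 = 2196 ; 12286 × 0.454 = 5578 ; 2523 × 0.121 = 305 — total 8079
Band 2: 4564 × 0.989 = 4514
Band 3: 4599 × 0.971 = 4466
Band 4: 9891 × 0.979 = 9683
Band 5: 12286 × 0.952 = 11696
Band 6: 2523 × 0.981 + 7176 × 0.347 = 2475 + 2490 = 4965
Net migration: Band 3 + 230 → 4696
End of period: [8079, 4514, 4696, 9683, 11696, 4965]
[period 3]
Births: 4696 × 0.222 = 1043 ; 9683 × 0.454 = 4396 ; 11696 × 0.121 = 1415 — total 6854
Band 2: 8079 × 0.989 = 7990
Band 3: 4514 × 0.971 = 4383
Band 4: 4696 × 0.979 = 4597
Band 5: 9683 × 0.952 = 9218
Band 6: 11696 × 0.981 + 4965 × 0.347 = 11474 + 1723 = 13197
Net migration: Band 3 + 230 → 4613
End of period: [6854, 7990, 4613, 4597, 9218, 13197]
[period 4]
Births: 4613 × 0.222 = 1024 ; 4597 × 0.454 = 2087 ; 9218 × 0.121 = 1115 — total 4226
Band 2: 6854 × 0.989 = 6779
Band 3: 7990 × 0.971 = 7758
Band 4: 4613 × 0.979 = 4516
Band 5: 4597 × 0.952 = 4376
Band 6: 9218 × 0.981 + 13197 × 0.347 = 9043 + 4579 = 13622
Net migration: Band 3 + 230 → 7988
End of period: [4226, 6779, 7988, 4516, 4376, 13622]
Scenario A total after 4 periods: 41507
Scenario B projection —
[period 1]
Births: 12550 × 0.192 = 2410 ; 2650 × 0.454 = 1203 ; 4750 × 0.121 = 575 — total 4188
Band 2: 4650 × 0.989 = 4599
Band 3: 9950 × 0.971 = 9661
Band 4: 12550 × 0.979 = 12286
Band 5: 2650 × 0.952 = 2523
Band 6: 4750 × 0.981 + 7250 × 0.347 = 4660 + 2516 = 7176
Net migration: Band 3 + 230 → 9891
End of period: [4188, 4599, 9891, 12286, 2523, 7176]
[period 2]
Births: 9891 × 0.192 = 1899 ; 12286 × 0.454 = 5578 ; 2523 × 0.121 = 305 — total 7782
Band 2: 4188 × 0.989 = 4142
Band 3: 4599 × 0.971 = 4466
Band 4: 9891 × 0.979 = 9683
Band 5: 12286 × 0.952 = 11696
Band 6: 2523 × 0.981 + 7176 × 0.347 = 2475 + 2490 = 4965
Net migration: Band 3 + 230 → 4696
End of period: [7782, 4142, 4696, 9683, 11696, 4965]
[period 3]
Births: 4696 × 0.192 = 902 ; 9683 × 0.454 = 4396 ; 11696 × 0.121 = 1415 — total 6713
Band 2: 7782 × 0.989 = 7696
Band 3: 4142 × 0.971 = 4022
Band 4: 4696 × 0.979 = 4597
Band 5: 9683 × 0.952 = 9218
Band 6: 11696 × 0.981 + 4965 × 0.347 = 11474 + 1723 = 13197
Net migration: Band 3 + 230 → 4252
End of period: [6713, 7696, 4252, 4597, 9218, 13197]
[period 4]
Births: 4252 × 0.192 = 816 ; 4597 × 0.454 = 2087 ; 9218 × 0.121 = 1115 — total 4018
Band 2: 6713 × 0.989 = 6639
Band 3: 7696 × 0.971 = 7473
Band 4: 4252 × 0.979 = 4163
Band 5: 4597 × 0.952 = 4376
Band 6: 9218 × 0.981 + 13197 × 0.347 = 9043 + 4579 = 13622
Net migration: Band 3 + 230 → 7703
End of period: [4018, 6639, 7703, 4163, 4376, 13622]
Scenario B total after 4 periods: 40521
Difference B − A = 40521 − 41507 = -986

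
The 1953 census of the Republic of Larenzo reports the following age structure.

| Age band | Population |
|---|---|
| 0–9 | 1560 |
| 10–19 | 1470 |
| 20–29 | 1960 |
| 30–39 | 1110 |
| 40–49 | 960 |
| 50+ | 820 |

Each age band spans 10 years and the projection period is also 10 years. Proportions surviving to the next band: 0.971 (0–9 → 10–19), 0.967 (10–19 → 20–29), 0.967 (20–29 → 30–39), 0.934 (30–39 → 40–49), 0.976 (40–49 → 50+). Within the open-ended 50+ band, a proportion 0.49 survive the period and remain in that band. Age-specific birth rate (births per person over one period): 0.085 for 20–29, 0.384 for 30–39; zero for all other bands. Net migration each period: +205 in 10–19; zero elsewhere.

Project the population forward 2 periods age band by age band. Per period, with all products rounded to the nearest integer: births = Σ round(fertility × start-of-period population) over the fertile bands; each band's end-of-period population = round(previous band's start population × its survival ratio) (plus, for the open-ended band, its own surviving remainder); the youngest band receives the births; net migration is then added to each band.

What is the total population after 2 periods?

8105

Period 1:
Births: 1960 * 0.085 = 167 ; 1110 * 0.384 = 426 → total 593
10–19: 1560 * 0.971 = 1515
20–29: 1470 * 0.967 = 1421
30–39: 1960 * 0.967 = 1895
40–49: 1110 * 0.934 = 1037
50+: 960 * 0.976 + 820 * 0.49 = 937 + 402 = 1339
Net migration: 10–19 + 205 → 1720
Population now: 0–9=593, 10–19=1720, 20–29=1421, 30–39=1895, 40–49=1037, 50+=1339
Period 2:
Births: 1421 * 0.085 = 121 ; 1895 * 0.384 = 728 → total 849
10–19: 593 * 0.971 = 576
20–29: 1720 * 0.967 = 1663
30–39: 1421 * 0.967 = 1374
40–49: 1895 * 0.934 = 1770
50+: 1037 * 0.976 + 1339 * 0.49 = 1012 + 656 = 1668
Net migration: 10–19 + 205 → 781
Population now: 0–9=849, 10–19=781, 20–29=1663, 30–39=1374, 40–49=1770, 50+=1668
Total after period 2: 849 + 781 + 1663 + 1374 + 1770 + 1668 = 8105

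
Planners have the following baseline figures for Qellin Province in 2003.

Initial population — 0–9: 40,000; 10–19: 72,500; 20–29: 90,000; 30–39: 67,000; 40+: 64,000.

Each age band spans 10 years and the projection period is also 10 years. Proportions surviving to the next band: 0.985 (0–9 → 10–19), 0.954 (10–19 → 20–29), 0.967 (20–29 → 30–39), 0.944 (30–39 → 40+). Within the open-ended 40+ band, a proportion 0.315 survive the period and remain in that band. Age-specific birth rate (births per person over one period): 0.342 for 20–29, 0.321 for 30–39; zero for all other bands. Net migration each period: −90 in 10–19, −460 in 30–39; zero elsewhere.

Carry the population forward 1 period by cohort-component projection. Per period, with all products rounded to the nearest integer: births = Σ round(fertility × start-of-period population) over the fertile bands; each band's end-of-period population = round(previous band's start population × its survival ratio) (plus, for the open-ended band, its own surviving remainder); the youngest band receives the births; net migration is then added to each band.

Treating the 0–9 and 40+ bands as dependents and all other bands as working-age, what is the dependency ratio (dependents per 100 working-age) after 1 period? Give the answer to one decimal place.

[period 1]
Births: 90000 × 0.342 = 30780  |  67000 × 0.321 = 21507 ⇒ total 52287
10–19: 40000 × 0.985 = 39400
20–29: 72500 × 0.954 = 69165
30–39: 90000 × 0.967 = 87030
40+: 67000 × 0.944 + 64000 × 0.315 = 63248 + 20160 = 83408
Net migration: 10–19 − 90 → 39310; 30–39 − 460 → 86570
Giving 52287 / 39310 / 69165 / 86570 / 83408.
Dependents (band 0–9 + band 40+) = 52287 + 83408 = 135695; working-age = 195045; ratio = 135695/195045 × 100 = 69.6

69.6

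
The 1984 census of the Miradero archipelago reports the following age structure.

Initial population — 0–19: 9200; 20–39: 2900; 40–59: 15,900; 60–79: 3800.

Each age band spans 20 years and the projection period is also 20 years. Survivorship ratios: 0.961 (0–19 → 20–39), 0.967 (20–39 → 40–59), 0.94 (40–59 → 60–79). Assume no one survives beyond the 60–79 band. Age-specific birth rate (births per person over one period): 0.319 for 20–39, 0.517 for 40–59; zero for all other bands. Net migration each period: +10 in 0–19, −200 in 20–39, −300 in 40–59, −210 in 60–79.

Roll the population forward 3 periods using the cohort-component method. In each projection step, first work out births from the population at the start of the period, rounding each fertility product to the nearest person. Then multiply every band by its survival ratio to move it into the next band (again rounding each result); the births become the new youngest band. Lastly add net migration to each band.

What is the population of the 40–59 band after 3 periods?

8014

Period 1:
Births: 2900 × 0.319 = 925, 15900 × 0.517 = 8220 → 9145
20–39: 9200 × 0.961 = 8841
40–59: 2900 × 0.967 = 2804
60–79: 15900 × 0.94 = 14946
Net migration: 0–19 + 10 → 9155; 20–39 − 200 → 8641; 40–59 − 300 → 2504; 60–79 − 210 → 14736
Population now: 0–19=9155, 20–39=8641, 40–59=2504, 60–79=14736
Period 2:
Births: 8641 × 0.319 = 2756, 2504 × 0.517 = 1295 → 4051
20–39: 9155 × 0.961 = 8798
40–59: 8641 × 0.967 = 8356
60–79: 2504 × 0.94 = 2354
Net migration: 0–19 + 10 → 4061; 20–39 − 200 → 8598; 40–59 − 300 → 8056; 60–79 − 210 → 2144
Population now: 0–19=4061, 20–39=8598, 40–59=8056, 60–79=2144
Period 3:
Births: 8598 × 0.319 = 2743, 8056 × 0.517 = 4165 → 6908
20–39: 4061 × 0.961 = 3903
40–59: 8598 × 0.967 = 8314
60–79: 8056 × 0.94 = 7573
Net migration: 0–19 + 10 → 6918; 20–39 − 200 → 3703; 40–59 − 300 → 8014; 60–79 − 210 → 7363
Population now: 0–19=6918, 20–39=3703, 40–59=8014, 60–79=7363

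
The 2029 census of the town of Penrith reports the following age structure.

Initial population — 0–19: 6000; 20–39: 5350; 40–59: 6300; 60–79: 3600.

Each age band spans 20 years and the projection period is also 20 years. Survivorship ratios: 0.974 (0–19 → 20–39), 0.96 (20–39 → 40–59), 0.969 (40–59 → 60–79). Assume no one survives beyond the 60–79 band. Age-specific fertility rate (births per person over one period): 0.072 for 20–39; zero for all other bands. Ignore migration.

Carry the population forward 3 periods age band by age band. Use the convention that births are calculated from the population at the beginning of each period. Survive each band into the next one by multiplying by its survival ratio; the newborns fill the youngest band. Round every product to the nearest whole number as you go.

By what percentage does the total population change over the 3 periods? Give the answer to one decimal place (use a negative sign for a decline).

Let band 1 be 0–19 through band 4 = 60–79.
Period 1.
Births: 5350 × 0.072 = 385
Band 2: 6000 × 0.974 = 5844
Band 3: 5350 × 0.96 = 5136
Band 4: 6300 × 0.969 = 6105
End of period: [385, 5844, 5136, 6105]
Period 2.
Births: 5844 × 0.072 = 421
Band 2: 385 × 0.974 = 375
Band 3: 5844 × 0.96 = 5610
Band 4: 5136 × 0.969 = 4977
End of period: [421, 375, 5610, 4977]
Period 3.
Births: 375 × 0.072 = 27
Band 2: 421 × 0.974 = 410
Band 3: 375 × 0.96 = 360
Band 4: 5610 × 0.969 = 5436
End of period: [27, 410, 360, 5436]
Total: 21250 → 6233; change = -15017; percentage change = -70.7%

-70.7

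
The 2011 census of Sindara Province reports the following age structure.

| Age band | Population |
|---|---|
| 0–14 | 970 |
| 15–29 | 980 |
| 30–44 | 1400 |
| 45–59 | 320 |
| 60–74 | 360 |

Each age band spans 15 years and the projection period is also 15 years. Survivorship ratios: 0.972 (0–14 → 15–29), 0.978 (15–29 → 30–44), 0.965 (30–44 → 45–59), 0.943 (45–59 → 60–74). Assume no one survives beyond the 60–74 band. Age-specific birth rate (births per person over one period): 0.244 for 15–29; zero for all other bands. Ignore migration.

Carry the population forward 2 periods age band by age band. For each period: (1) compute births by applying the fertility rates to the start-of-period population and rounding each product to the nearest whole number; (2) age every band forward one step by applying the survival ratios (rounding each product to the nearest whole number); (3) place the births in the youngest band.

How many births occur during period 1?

Period 1:
Births: 980 * 0.244 = 239
15–29: 970 * 0.972 = 943
30–44: 980 * 0.978 = 958
45–59: 1400 * 0.965 = 1351
60–74: 320 * 0.943 = 302
Giving 239 / 943 / 958 / 1351 / 302.

239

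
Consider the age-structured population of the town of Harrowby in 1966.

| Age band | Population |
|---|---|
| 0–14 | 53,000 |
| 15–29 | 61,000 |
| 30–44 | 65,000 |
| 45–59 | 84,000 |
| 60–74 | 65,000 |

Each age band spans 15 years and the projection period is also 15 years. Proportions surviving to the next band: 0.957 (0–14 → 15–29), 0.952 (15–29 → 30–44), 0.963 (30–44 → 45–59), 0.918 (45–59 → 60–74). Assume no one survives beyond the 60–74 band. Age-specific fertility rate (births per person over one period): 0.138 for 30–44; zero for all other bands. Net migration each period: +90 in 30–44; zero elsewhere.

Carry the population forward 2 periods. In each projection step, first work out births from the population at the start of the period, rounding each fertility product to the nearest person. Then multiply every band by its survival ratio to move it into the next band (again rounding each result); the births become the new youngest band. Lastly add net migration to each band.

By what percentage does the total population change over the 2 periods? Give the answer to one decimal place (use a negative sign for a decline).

-45.6

[period 1]
Births: 65000 × 0.138 = 8970
15–29: 53000 × 0.957 = 50721
30–44: 61000 × 0.952 = 58072
45–59: 65000 × 0.963 = 62595
60–74: 84000 × 0.918 = 77112
Net migration: 30–44 + 90 → 58162
End of period: [8970, 50721, 58162, 62595, 77112]
[period 2]
Births: 58162 × 0.138 = 8026
15–29: 8970 × 0.957 = 8584
30–44: 50721 × 0.952 = 48286
45–59: 58162 × 0.963 = 56010
60–74: 62595 × 0.918 = 57462
Net migration: 30–44 + 90 → 48376
End of period: [8026, 8584, 48376, 56010, 57462]
Total: 328000 → 178458; change = -149542; percentage change = -45.6%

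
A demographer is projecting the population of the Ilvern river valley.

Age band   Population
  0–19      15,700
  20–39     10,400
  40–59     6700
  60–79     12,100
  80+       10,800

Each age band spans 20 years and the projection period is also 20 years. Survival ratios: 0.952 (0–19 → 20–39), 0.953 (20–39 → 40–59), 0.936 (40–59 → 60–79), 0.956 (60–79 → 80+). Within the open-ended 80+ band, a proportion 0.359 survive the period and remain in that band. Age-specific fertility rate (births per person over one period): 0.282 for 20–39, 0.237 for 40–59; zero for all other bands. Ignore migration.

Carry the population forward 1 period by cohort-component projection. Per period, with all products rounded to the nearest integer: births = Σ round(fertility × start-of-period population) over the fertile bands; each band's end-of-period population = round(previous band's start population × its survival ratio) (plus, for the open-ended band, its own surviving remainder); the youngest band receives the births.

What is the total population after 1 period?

51094

Period 1:
Births: 10400 * 0.282 = 2933 ; 6700 * 0.237 = 1588 ⇒ total 4521
20–39: 15700 * 0.952 = 14946
40–59: 10400 * 0.953 = 9911
60–79: 6700 * 0.936 = 6271
80+: 12100 * 0.956 + 10800 * 0.359 = 11568 + 3877 = 15445
End of period: [4521, 14946, 9911, 6271, 15445]
Total after period 1: 4521 + 14946 + 9911 + 6271 + 15445 = 51094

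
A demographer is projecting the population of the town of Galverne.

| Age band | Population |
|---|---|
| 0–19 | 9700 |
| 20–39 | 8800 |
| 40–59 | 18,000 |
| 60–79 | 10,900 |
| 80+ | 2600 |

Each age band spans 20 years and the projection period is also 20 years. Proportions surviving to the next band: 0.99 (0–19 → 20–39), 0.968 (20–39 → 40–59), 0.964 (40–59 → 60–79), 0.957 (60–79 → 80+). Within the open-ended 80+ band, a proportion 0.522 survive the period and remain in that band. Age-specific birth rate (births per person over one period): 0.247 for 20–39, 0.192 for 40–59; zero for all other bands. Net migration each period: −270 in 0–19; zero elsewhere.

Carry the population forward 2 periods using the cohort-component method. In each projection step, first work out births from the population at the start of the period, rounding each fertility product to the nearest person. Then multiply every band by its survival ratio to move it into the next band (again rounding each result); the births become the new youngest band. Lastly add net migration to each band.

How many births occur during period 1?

Period 1.
Births: 8800 × 0.247 = 2174, 18000 × 0.192 = 3456 — total 5630
20–39: 9700 × 0.99 = 9603
40–59: 8800 × 0.968 = 8518
60–79: 18000 × 0.964 = 17352
80+: 10900 × 0.957 + 2600 × 0.522 = 10431 + 1357 = 11788
Net migration: 0–19 − 270 → 5360
Population now: 0–19=5360, 20–39=9603, 40–59=8518, 60–79=17352, 80+=11788

5630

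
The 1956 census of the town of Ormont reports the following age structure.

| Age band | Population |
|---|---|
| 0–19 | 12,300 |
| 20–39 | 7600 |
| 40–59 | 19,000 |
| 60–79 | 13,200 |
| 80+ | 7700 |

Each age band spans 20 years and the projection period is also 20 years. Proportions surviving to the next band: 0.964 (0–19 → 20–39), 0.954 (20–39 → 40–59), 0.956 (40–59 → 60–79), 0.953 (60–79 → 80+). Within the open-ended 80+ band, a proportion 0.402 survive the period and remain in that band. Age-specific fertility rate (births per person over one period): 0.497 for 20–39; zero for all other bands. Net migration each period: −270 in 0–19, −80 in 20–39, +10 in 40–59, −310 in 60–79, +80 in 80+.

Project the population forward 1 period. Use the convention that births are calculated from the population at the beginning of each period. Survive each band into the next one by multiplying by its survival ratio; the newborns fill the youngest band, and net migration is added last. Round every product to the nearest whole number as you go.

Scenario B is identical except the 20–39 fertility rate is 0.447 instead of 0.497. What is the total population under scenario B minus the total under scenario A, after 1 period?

-380

— Period 1 —
Births: 7600 × 0.497 = 3777
20–39: 12300 × 0.964 = 11857
40–59: 7600 × 0.954 = 7250
60–79: 19000 × 0.956 = 18164
80+: 13200 × 0.953 + 7700 × 0.402 = 12580 + 3095 = 15675
Net migration: 0–19 − 270 → 3507; 20–39 − 80 → 11777; 40–59 + 10 → 7260; 60–79 − 310 → 17854; 80+ + 80 → 15755
Giving 3507 / 11777 / 7260 / 17854 / 15755.
Scenario A total after 1 period: 56153
Scenario B projection —
— Period 1 —
Births: 7600 × 0.447 = 3397
20–39: 12300 × 0.964 = 11857
40–59: 7600 × 0.954 = 7250
60–79: 19000 × 0.956 = 18164
80+: 13200 × 0.953 + 7700 × 0.402 = 12580 + 3095 = 15675
Net migration: 0–19 − 270 → 3127; 20–39 − 80 → 11777; 40–59 + 10 → 7260; 60–79 − 310 → 17854; 80+ + 80 → 15755
Giving 3127 / 11777 / 7260 / 17854 / 15755.
Scenario B total after 1 period: 55773
Difference B − A = 55773 − 56153 = -380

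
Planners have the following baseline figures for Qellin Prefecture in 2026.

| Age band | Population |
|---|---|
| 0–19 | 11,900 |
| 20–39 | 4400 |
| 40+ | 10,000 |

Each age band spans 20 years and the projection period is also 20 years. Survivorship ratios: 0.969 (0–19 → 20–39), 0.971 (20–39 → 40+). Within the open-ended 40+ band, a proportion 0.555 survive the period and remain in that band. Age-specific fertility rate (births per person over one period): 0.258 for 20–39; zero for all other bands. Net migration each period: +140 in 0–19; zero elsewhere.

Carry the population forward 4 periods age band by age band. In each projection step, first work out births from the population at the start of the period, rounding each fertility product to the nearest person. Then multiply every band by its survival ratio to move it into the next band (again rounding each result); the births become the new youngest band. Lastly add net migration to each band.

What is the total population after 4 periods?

10088

(Bands numbered youngest = 1 to oldest = 3.)
Period 1.
Births: 4400 × 0.258 = 1135
Band 2: 11900 × 0.969 = 11531
Band 3: 4400 × 0.971 + 10000 × 0.555 = 4272 + 5550 = 9822
Net migration: Band 1 + 140 → 1275
Giving 1275 / 11531 / 9822.
Period 2.
Births: 11531 × 0.258 = 2975
Band 2: 1275 × 0.969 = 1235
Band 3: 11531 × 0.971 + 9822 × 0.555 = 11197 + 5451 = 16648
Net migration: Band 1 + 140 → 3115
Giving 3115 / 1235 / 16648.
Period 3.
Births: 1235 × 0.258 = 319
Band 2: 3115 × 0.969 = 3018
Band 3: 1235 × 0.971 + 16648 × 0.555 = 1199 + 9240 = 10439
Net migration: Band 1 + 140 → 459
Giving 459 / 3018 / 10439.
Period 4.
Births: 3018 × 0.258 = 779
Band 2: 459 × 0.969 = 445
Band 3: 3018 × 0.971 + 10439 × 0.555 = 2930 + 5794 = 8724
Net migration: Band 1 + 140 → 919
Giving 919 / 445 / 8724.
Total after period 4: 919 + 445 + 8724 = 10088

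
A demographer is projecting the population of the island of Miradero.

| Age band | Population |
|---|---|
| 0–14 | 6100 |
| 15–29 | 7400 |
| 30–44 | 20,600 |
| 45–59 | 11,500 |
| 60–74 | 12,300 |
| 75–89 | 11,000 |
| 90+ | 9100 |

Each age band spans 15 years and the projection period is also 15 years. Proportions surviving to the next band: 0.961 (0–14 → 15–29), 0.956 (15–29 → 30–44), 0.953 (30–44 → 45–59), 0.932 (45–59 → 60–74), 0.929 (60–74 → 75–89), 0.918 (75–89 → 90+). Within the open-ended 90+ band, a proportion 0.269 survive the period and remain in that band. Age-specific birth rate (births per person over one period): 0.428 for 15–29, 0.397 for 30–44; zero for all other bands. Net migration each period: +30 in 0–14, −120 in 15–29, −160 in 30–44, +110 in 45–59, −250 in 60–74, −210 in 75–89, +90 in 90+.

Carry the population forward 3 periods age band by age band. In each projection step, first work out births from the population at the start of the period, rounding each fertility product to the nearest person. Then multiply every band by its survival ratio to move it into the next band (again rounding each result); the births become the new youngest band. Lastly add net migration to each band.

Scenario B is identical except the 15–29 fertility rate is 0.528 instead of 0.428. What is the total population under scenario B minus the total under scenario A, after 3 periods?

2690

Period 1:
Births: 7400 * 0.428 = 3167 ; 20600 * 0.397 = 8178 → 11345
15–29: 6100 * 0.961 = 5862
30–44: 7400 * 0.956 = 7074
45–59: 20600 * 0.953 = 19632
60–74: 11500 * 0.932 = 10718
75–89: 12300 * 0.929 = 11427
90+: 11000 * 0.918 + 9100 * 0.269 = 10098 + 2448 = 12546
Net migration: 0–14 + 30 → 11375; 15–29 − 120 → 5742; 30–44 − 160 → 6914; 45–59 + 110 → 19742; 60–74 − 250 → 10468; 75–89 − 210 → 11217; 90+ + 90 → 12636
Giving 11375 / 5742 / 6914 / 19742 / 10468 / 11217 / 12636.
Period 2:
Births: 5742 * 0.428 = 2458 ; 6914 * 0.397 = 2745 → 5203
15–29: 11375 * 0.961 = 10931
30–44: 5742 * 0.956 = 5489
45–59: 6914 * 0.953 = 6589
60–74: 19742 * 0.932 = 18400
75–89: 10468 * 0.929 = 9725
90+: 11217 * 0.918 + 12636 * 0.269 = 10297 + 3399 = 13696
Net migration: 0–14 + 30 → 5233; 15–29 − 120 → 10811; 30–44 − 160 → 5329; 45–59 + 110 → 6699; 60–74 − 250 → 18150; 75–89 − 210 → 9515; 90+ + 90 → 13786
Giving 5233 / 10811 / 5329 / 6699 / 18150 / 9515 / 13786.
Period 3:
Births: 10811 * 0.428 = 4627 ; 5329 * 0.397 = 2116 → 6743
15–29: 5233 * 0.961 = 5029
30–44: 10811 * 0.956 = 10335
45–59: 5329 * 0.953 = 5079
60–74: 6699 * 0.932 = 6243
75–89: 18150 * 0.929 = 16861
90+: 9515 * 0.918 + 13786 * 0.269 = 8735 + 3708 = 12443
Net migration: 0–14 + 30 → 6773; 15–29 − 120 → 4909; 30–44 − 160 → 10175; 45–59 + 110 → 5189; 60–74 − 250 → 5993; 75–89 − 210 → 16651; 90+ + 90 → 12533
Giving 6773 / 4909 / 10175 / 5189 / 5993 / 16651 / 12533.
Scenario A total after 3 periods: 62223
Scenario B projection —
Period 1:
Births: 7400 * 0.528 = 3907 ; 20600 * 0.397 = 8178 → 12085
15–29: 6100 * 0.961 = 5862
30–44: 7400 * 0.956 = 7074
45–59: 20600 * 0.953 = 19632
60–74: 11500 * 0.932 = 10718
75–89: 12300 * 0.929 = 11427
90+: 11000 * 0.918 + 9100 * 0.269 = 10098 + 2448 = 12546
Net migration: 0–14 + 30 → 12115; 15–29 − 120 → 5742; 30–44 − 160 → 6914; 45–59 + 110 → 19742; 60–74 − 250 → 10468; 75–89 − 210 → 11217; 90+ + 90 → 12636
Giving 12115 / 5742 / 6914 / 19742 / 10468 / 11217 / 12636.
Period 2:
Births: 5742 * 0.528 = 3032 ; 6914 * 0.397 = 2745 → 5777
15–29: 12115 * 0.961 = 11643
30–44: 5742 * 0.956 = 5489
45–59: 6914 * 0.953 = 6589
60–74: 19742 * 0.932 = 18400
75–89: 10468 * 0.929 = 9725
90+: 11217 * 0.918 + 12636 * 0.269 = 10297 + 3399 = 13696
Net migration: 0–14 + 30 → 5807; 15–29 − 120 → 11523; 30–44 − 160 → 5329; 45–59 + 110 → 6699; 60–74 − 250 → 18150; 75–89 − 210 → 9515; 90+ + 90 → 13786
Giving 5807 / 11523 / 5329 / 6699 / 18150 / 9515 / 13786.
Period 3:
Births: 11523 * 0.528 = 6084 ; 5329 * 0.397 = 2116 → 8200
15–29: 5807 * 0.961 = 5581
30–44: 11523 * 0.956 = 11016
45–59: 5329 * 0.953 = 5079
60–74: 6699 * 0.932 = 6243
75–89: 18150 * 0.929 = 16861
90+: 9515 * 0.918 + 13786 * 0.269 = 8735 + 3708 = 12443
Net migration: 0–14 + 30 → 8230; 15–29 − 120 → 5461; 30–44 − 160 → 10856; 45–59 + 110 → 5189; 60–74 − 250 → 5993; 75–89 − 210 → 16651; 90+ + 90 → 12533
Giving 8230 / 5461 / 10856 / 5189 / 5993 / 16651 / 12533.
Scenario B total after 3 periods: 64913
Difference B − A = 64913 − 62223 = 2690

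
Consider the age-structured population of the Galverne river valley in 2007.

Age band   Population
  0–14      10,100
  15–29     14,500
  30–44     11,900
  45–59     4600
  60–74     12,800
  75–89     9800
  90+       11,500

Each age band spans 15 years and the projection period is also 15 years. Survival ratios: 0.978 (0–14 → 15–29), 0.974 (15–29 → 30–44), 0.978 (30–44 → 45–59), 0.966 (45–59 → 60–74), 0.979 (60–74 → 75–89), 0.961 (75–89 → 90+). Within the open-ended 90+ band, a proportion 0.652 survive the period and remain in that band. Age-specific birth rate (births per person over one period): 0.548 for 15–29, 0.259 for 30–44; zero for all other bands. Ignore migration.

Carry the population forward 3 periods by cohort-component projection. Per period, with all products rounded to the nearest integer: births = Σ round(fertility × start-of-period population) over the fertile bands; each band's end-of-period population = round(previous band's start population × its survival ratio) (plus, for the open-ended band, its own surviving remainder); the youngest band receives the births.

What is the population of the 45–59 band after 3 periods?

9409

After projecting period 1:
Births: 14500 × 0.548 = 7946  |  11900 × 0.259 = 3082 → 11028
15–29: 10100 × 0.978 = 9878
30–44: 14500 × 0.974 = 14123
45–59: 11900 × 0.978 = 11638
60–74: 4600 × 0.966 = 4444
75–89: 12800 × 0.979 = 12531
90+: 9800 × 0.961 + 11500 × 0.652 = 9418 + 7498 = 16916
Population now: 0–14=11028, 15–29=9878, 30–44=14123, 45–59=11638, 60–74=4444, 75–89=12531, 90+=16916
After projecting period 2:
Births: 9878 × 0.548 = 5413  |  14123 × 0.259 = 3658 → 9071
15–29: 11028 × 0.978 = 10785
30–44: 9878 × 0.974 = 9621
45–59: 14123 × 0.978 = 13812
60–74: 11638 × 0.966 = 11242
75–89: 4444 × 0.979 = 4351
90+: 12531 × 0.961 + 16916 × 0.652 = 12042 + 11029 = 23071
Population now: 0–14=9071, 15–29=10785, 30–44=9621, 45–59=13812, 60–74=11242, 75–89=4351, 90+=23071
After projecting period 3:
Births: 10785 × 0.548 = 5910  |  9621 × 0.259 = 2492 → 8402
15–29: 9071 × 0.978 = 8871
30–44: 10785 × 0.974 = 10505
45–59: 9621 × 0.978 = 9409
60–74: 13812 × 0.966 = 13342
75–89: 11242 × 0.979 = 11006
90+: 4351 × 0.961 + 23071 × 0.652 = 4181 + 15042 = 19223
Population now: 0–14=8402, 15–29=8871, 30–44=10505, 45–59=9409, 60–74=13342, 75–89=11006, 90+=19223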